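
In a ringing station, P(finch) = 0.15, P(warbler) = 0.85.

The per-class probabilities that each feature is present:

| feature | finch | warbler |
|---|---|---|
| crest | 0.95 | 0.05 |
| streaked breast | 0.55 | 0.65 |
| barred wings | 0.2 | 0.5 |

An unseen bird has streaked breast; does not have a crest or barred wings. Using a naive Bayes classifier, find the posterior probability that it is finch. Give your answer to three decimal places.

finch: 0.15 × (1−0.95) × 0.55 × (1−0.2) = 0.0033
warbler: 0.85 × (1−0.05) × 0.65 × (1−0.5) = 0.2624375
P(finch | x) = 0.0033 / 0.2657375 ≈ 0.012

0.012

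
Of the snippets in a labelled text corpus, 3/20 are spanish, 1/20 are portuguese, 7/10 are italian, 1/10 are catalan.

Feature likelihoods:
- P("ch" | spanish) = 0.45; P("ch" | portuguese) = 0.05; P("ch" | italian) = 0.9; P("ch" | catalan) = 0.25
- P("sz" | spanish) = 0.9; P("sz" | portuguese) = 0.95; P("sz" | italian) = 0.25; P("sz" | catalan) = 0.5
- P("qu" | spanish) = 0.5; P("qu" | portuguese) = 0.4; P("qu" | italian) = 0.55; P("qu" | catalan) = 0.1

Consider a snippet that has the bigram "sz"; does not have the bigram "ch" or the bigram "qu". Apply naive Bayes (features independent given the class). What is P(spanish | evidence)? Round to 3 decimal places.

spanish: 0.15 × (1−0.45) × 0.9 × (1−0.5) = 0.037125
portuguese: 0.05 × (1−0.05) × 0.95 × (1−0.4) = 0.027075
italian: 0.7 × (1−0.9) × 0.25 × (1−0.55) = 0.007875
catalan: 0.1 × (1−0.25) × 0.5 × (1−0.1) = 0.03375
P(spanish | x) = 0.037125 / 0.105825 ≈ 0.351

0.351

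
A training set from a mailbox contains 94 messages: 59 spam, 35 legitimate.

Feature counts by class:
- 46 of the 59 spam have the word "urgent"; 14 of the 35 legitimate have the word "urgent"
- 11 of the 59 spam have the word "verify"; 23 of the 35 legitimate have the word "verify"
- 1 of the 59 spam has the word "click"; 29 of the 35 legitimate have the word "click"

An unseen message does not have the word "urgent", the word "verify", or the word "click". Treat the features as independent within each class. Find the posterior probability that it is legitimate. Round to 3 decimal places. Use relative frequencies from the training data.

spam: (59/94) × (13/59) × (48/59) × (58/59) ≈ 0.110607
legitimate: (35/94) × (21/35) × (12/35) × (6/35) ≈ 0.0131307
P(legitimate | x) = 0.0131307 / 0.1237377 ≈ 0.106

0.106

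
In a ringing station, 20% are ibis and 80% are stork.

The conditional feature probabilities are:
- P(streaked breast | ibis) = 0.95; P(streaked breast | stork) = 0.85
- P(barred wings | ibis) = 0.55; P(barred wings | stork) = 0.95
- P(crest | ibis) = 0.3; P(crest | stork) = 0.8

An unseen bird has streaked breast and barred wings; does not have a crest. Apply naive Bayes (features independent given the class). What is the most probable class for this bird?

ibis: 0.2 × 0.95 × 0.55 × (1−0.3) = 0.07315
stork: 0.8 × 0.85 × 0.95 × (1−0.8) = 0.1292
Highest score → stork.

stork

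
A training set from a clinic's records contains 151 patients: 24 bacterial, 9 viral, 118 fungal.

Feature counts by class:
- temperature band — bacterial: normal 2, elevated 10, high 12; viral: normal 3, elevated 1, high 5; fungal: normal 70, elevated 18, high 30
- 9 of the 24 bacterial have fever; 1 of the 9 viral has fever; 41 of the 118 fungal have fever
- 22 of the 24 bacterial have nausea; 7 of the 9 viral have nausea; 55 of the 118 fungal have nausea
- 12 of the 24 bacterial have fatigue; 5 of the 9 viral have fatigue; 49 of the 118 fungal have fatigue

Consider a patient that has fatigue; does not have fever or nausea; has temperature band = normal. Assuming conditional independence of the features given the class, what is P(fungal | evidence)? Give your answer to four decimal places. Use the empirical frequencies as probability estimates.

0.9637

bacterial: (24/151) × (2/24) × (15/24) × (2/24) × (12/24) ≈ 0.000344923
viral: (9/151) × (3/9) × (8/9) × (2/9) × (5/9) ≈ 0.00218025
fungal: (118/151) × (70/118) × (77/118) × (63/118) × (49/118) ≈ 0.067066
P(fungal | x) = 0.067066 / 0.069591173 ≈ 0.9637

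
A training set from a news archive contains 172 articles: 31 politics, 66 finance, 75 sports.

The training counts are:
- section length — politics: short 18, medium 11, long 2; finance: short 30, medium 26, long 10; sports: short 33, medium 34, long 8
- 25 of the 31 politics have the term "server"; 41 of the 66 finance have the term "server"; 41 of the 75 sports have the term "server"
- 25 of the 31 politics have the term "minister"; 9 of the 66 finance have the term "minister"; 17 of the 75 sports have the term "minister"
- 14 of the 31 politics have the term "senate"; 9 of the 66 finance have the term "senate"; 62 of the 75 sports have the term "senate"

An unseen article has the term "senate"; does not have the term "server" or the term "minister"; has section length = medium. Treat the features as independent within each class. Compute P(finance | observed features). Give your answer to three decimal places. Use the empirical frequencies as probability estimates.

politics: (31/172) × (11/31) × (6/31) × (6/31) × (14/31) ≈ 0.00108196
finance: (66/172) × (26/66) × (25/66) × (57/66) × (9/66) ≈ 0.00674327
sports: (75/172) × (34/75) × (34/75) × (58/75) × (62/75) ≈ 0.0572882
P(finance | x) = 0.00674327 / 0.06511343 ≈ 0.104

0.104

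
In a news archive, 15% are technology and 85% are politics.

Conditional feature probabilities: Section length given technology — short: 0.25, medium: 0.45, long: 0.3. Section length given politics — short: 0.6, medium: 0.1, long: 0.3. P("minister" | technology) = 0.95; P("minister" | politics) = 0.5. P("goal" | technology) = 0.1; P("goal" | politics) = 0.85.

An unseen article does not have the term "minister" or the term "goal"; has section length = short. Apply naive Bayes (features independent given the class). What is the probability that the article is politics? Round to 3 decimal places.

technology: 0.15 × 0.25 × (1−0.95) × (1−0.1) = 0.0016875
politics: 0.85 × 0.6 × (1−0.5) × (1−0.85) = 0.03825
P(politics | x) = 0.03825 / 0.0399375 ≈ 0.958

0.958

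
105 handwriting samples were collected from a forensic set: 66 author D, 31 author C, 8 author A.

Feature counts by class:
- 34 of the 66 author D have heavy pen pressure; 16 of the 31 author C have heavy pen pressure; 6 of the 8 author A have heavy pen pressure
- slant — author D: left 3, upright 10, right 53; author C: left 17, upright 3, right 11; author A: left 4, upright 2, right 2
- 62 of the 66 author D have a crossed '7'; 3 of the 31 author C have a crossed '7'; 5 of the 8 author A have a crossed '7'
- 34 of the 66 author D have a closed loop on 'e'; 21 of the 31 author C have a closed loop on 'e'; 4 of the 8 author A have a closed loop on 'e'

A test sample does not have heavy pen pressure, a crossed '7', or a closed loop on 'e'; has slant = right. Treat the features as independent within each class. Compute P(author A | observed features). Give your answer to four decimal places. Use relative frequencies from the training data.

author D: (66/105) × (32/66) × (53/66) × (4/66) × (32/66) ≈ 0.00719142
author C: (31/105) × (15/31) × (11/31) × (28/31) × (10/31) ≈ 0.0147696
author A: (8/105) × (2/8) × (2/8) × (3/8) × (4/8) ≈ 0.000892857
P(author A | x) = 0.000892857 / 0.022853877 ≈ 0.0391

0.0391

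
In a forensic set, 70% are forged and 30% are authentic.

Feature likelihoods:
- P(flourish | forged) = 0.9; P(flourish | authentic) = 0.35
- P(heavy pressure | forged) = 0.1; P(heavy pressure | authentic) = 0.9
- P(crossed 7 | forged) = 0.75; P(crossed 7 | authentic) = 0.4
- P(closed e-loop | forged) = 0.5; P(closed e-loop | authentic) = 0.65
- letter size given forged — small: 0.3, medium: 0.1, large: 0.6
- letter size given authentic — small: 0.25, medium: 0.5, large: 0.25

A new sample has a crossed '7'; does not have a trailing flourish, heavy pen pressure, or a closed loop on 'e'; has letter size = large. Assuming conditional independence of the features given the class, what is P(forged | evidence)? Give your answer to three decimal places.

0.954

forged: 0.7 × (1−0.9) × (1−0.1) × 0.75 × (1−0.5) × 0.6 = 0.014175
authentic: 0.3 × (1−0.35) × (1−0.9) × 0.4 × (1−0.65) × 0.25 = 0.0006825
P(forged | x) = 0.014175 / 0.0148575 ≈ 0.954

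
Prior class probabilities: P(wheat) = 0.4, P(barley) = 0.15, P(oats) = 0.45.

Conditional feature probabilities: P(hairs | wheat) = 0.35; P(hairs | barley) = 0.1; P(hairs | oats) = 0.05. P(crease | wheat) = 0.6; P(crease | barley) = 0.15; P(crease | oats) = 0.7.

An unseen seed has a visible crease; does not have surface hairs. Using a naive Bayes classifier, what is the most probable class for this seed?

wheat: 0.4 × (1−0.35) × 0.6 = 0.156
barley: 0.15 × (1−0.1) × 0.15 = 0.02025
oats: 0.45 × (1−0.05) × 0.7 = 0.29925
Highest score → oats.

oats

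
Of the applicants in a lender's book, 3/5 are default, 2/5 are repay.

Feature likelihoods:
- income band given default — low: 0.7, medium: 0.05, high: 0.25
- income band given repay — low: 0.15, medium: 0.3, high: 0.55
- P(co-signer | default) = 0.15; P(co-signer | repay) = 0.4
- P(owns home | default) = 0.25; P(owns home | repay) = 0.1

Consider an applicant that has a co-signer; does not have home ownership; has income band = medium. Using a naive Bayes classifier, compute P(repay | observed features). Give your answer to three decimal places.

default: 0.6 × 0.05 × 0.15 × (1−0.25) = 0.003375
repay: 0.4 × 0.3 × 0.4 × (1−0.1) = 0.0432
P(repay | x) = 0.0432 / 0.046575 ≈ 0.928

0.928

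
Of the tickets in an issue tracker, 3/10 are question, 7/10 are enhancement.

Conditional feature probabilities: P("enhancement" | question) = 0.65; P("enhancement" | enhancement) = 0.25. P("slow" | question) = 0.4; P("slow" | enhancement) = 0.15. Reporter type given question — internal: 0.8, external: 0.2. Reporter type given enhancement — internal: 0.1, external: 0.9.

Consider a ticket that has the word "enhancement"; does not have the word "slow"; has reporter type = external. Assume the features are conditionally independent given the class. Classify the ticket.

question: 0.3 × 0.65 × (1−0.4) × 0.2 = 0.0234
enhancement: 0.7 × 0.25 × (1−0.15) × 0.9 = 0.133875
Highest score → enhancement.

enhancement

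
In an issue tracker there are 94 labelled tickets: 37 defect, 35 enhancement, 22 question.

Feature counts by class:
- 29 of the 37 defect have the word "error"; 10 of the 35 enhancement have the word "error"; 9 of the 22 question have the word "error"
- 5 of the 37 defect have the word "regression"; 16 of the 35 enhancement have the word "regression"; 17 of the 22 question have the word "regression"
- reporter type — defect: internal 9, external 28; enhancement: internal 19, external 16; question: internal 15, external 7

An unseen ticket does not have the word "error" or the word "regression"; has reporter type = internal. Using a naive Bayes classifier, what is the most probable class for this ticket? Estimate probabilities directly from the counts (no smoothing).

enhancement

defect: (37/94) × (8/37) × (32/37) × (9/37) ≈ 0.017904
enhancement: (35/94) × (25/35) × (19/35) × (19/35) ≈ 0.078376
question: (22/94) × (13/22) × (5/22) × (15/22) ≈ 0.0214305
Highest score → enhancement.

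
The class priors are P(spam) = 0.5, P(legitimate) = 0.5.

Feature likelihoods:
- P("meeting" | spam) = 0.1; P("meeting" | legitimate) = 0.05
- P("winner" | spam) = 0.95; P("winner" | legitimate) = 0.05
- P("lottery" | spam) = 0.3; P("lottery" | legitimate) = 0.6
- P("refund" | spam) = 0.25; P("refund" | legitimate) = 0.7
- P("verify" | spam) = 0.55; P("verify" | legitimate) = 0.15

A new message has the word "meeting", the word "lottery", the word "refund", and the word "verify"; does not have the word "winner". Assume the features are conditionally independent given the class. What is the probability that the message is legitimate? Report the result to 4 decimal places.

spam: 0.5 × 0.1 × (1−0.95) × 0.3 × 0.25 × 0.55 = 0.000103125
legitimate: 0.5 × 0.05 × (1−0.05) × 0.6 × 0.7 × 0.15 = 0.00149625
P(legitimate | x) = 0.00149625 / 0.001599375 ≈ 0.9355

0.9355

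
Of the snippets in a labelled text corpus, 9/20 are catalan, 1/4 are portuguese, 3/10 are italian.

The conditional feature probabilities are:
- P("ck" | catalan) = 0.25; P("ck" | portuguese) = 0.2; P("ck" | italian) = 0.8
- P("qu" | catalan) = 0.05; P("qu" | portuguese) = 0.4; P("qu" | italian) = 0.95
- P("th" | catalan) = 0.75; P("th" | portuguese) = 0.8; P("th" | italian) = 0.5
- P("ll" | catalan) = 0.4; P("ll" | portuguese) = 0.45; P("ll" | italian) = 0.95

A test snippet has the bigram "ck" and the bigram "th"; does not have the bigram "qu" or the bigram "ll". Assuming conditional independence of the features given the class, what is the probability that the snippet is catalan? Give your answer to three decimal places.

catalan: 0.45 × 0.25 × (1−0.05) × 0.75 × (1−0.4) = 0.04809375
portuguese: 0.25 × 0.2 × (1−0.4) × 0.8 × (1−0.45) = 0.0132
italian: 0.3 × 0.8 × (1−0.95) × 0.5 × (1−0.95) = 0.0003
P(catalan | x) = 0.04809375 / 0.06159375 ≈ 0.781

0.781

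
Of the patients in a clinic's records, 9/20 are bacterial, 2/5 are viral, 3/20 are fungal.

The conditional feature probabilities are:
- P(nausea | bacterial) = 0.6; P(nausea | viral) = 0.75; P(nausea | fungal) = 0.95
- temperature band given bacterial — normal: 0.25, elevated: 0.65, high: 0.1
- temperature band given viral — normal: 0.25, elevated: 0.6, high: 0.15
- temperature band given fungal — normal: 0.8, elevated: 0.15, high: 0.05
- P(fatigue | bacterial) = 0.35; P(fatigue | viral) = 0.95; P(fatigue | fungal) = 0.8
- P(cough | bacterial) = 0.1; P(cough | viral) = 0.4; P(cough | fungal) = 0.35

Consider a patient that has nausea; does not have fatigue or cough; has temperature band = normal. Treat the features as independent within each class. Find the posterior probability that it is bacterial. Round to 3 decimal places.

0.698

bacterial: 0.45 × 0.6 × 0.25 × (1−0.35) × (1−0.1) = 0.0394875
viral: 0.4 × 0.75 × 0.25 × (1−0.95) × (1−0.4) = 0.00225
fungal: 0.15 × 0.95 × 0.8 × (1−0.8) × (1−0.35) = 0.01482
P(bacterial | x) = 0.0394875 / 0.0565575 ≈ 0.698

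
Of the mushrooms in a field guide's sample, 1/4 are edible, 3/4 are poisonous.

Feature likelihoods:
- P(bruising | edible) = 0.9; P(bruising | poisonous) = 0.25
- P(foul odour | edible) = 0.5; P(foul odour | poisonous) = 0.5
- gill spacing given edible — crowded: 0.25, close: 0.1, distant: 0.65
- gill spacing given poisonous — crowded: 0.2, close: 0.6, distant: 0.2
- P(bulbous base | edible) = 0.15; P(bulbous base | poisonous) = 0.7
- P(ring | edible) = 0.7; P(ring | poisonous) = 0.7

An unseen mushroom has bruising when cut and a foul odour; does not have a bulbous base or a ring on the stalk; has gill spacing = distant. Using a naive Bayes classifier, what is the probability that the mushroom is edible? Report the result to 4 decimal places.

0.9170

edible: 0.25 × 0.9 × 0.5 × 0.65 × (1−0.15) × (1−0.7) = 0.018646875
poisonous: 0.75 × 0.25 × 0.5 × 0.2 × (1−0.7) × (1−0.7) = 0.0016875
P(edible | x) = 0.018646875 / 0.020334375 ≈ 0.9170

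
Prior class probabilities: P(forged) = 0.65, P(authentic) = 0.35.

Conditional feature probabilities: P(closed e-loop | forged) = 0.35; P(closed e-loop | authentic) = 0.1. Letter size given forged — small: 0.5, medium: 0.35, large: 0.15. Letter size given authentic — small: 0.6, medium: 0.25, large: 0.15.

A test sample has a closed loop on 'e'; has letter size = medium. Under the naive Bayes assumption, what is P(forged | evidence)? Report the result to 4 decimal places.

0.9010

forged: 0.65 × 0.35 × 0.35 = 0.079625
authentic: 0.35 × 0.1 × 0.25 = 0.00875
P(forged | x) = 0.079625 / 0.088375 ≈ 0.9010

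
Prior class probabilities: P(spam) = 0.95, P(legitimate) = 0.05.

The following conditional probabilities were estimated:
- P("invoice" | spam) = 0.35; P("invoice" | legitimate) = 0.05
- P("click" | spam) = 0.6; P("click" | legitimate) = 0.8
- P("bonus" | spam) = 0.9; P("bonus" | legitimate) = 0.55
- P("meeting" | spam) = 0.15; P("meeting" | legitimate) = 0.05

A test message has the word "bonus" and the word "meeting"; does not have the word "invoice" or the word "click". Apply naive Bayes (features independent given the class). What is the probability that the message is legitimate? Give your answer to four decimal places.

spam: 0.95 × (1−0.35) × (1−0.6) × 0.9 × 0.15 = 0.033345
legitimate: 0.05 × (1−0.05) × (1−0.8) × 0.55 × 0.05 = 0.00026125
P(legitimate | x) = 0.00026125 / 0.03360625 ≈ 0.0078

0.0078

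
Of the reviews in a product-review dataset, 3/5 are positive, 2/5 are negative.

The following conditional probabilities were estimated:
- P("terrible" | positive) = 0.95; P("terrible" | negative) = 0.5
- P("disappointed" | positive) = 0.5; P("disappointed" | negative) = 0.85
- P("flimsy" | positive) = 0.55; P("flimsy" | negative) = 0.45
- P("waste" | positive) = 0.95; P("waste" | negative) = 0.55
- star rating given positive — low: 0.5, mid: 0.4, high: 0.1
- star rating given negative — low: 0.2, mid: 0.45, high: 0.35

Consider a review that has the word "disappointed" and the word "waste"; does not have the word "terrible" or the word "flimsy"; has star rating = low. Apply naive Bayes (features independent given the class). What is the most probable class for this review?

negative

positive: 0.6 × (1−0.95) × 0.5 × (1−0.55) × 0.95 × 0.5 = 0.00320625
negative: 0.4 × (1−0.5) × 0.85 × (1−0.45) × 0.55 × 0.2 = 0.010285
Highest score → negative.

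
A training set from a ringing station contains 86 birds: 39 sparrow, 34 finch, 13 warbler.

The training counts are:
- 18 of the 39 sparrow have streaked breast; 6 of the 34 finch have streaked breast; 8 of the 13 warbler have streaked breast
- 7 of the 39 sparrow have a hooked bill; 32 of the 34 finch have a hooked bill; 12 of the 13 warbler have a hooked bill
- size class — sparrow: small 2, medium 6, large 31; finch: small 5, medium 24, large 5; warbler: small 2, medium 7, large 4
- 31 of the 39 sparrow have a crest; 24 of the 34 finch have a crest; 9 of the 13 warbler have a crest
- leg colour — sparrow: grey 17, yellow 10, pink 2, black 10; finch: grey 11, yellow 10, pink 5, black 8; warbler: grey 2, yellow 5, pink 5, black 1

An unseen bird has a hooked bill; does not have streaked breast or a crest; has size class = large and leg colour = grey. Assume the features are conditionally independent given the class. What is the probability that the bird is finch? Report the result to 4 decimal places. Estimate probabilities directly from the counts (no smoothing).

sparrow: (39/86) × (21/39) × (7/39) × (31/39) × (8/39) × (17/39) ≈ 0.00311502
finch: (34/86) × (28/34) × (32/34) × (5/34) × (10/34) × (11/34) ≈ 0.00428802
warbler: (13/86) × (5/13) × (12/13) × (4/13) × (4/13) × (2/13) ≈ 0.000781681
P(finch | x) = 0.00428802 / 0.008184721 ≈ 0.5239

0.5239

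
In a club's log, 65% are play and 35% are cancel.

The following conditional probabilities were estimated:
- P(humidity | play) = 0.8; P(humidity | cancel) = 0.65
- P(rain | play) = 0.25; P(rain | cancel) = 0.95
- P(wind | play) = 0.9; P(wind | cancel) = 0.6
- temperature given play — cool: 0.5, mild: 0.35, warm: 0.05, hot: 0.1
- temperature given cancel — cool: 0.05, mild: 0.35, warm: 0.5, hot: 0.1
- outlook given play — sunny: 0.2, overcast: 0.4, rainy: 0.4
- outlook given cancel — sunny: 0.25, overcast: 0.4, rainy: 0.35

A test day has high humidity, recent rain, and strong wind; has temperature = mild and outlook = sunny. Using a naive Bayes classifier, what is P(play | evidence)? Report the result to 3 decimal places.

0.419

play: 0.65 × 0.8 × 0.25 × 0.9 × 0.35 × 0.2 = 0.00819
cancel: 0.35 × 0.65 × 0.95 × 0.6 × 0.35 × 0.25 = 0.0113465625
P(play | x) = 0.00819 / 0.0195365625 ≈ 0.419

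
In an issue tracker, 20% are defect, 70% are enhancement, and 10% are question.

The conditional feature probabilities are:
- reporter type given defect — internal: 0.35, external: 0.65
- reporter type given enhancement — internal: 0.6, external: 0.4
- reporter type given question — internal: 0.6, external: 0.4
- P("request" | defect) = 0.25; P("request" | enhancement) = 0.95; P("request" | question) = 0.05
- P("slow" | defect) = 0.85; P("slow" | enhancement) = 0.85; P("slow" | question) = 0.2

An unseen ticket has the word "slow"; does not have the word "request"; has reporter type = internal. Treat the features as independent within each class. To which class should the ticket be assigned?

defect

defect: 0.2 × 0.35 × (1−0.25) × 0.85 = 0.044625
enhancement: 0.7 × 0.6 × (1−0.95) × 0.85 = 0.01785
question: 0.1 × 0.6 × (1−0.05) × 0.2 = 0.0114
Highest score → defect.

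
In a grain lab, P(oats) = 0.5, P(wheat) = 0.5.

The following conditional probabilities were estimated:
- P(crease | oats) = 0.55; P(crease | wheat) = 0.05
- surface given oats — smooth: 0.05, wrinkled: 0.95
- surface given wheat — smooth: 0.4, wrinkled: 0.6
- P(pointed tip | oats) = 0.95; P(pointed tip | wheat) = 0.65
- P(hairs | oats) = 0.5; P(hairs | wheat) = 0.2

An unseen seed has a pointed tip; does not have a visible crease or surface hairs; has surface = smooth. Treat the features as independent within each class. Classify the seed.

oats: 0.5 × (1−0.55) × 0.05 × 0.95 × (1−0.5) = 0.00534375
wheat: 0.5 × (1−0.05) × 0.4 × 0.65 × (1−0.2) = 0.0988
Highest score → wheat.

wheat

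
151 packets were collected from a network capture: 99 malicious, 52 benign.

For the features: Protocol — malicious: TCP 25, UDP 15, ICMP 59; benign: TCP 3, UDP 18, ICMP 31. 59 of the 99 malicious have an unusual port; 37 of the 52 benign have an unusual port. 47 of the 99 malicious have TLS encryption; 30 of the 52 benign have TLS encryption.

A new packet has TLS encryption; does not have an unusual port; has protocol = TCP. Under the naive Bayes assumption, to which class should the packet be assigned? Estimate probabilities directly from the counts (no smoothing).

malicious: (99/151) × (25/99) × (40/99) × (47/99) ≈ 0.0317578
benign: (52/151) × (3/52) × (15/52) × (30/52) ≈ 0.00330636
Highest score → malicious.

malicious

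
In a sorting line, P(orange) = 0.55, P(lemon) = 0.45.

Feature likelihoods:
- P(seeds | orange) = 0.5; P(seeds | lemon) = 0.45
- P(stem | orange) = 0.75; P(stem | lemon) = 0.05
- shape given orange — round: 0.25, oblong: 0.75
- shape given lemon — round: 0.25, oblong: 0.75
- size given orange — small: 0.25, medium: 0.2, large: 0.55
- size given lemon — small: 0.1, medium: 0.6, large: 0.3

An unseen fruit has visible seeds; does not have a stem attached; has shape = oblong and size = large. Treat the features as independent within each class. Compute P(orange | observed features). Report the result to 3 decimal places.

0.396

orange: 0.55 × 0.5 × (1−0.75) × 0.75 × 0.55 = 0.028359375
lemon: 0.45 × 0.45 × (1−0.05) × 0.75 × 0.3 = 0.043284375
P(orange | x) = 0.028359375 / 0.07164375 ≈ 0.396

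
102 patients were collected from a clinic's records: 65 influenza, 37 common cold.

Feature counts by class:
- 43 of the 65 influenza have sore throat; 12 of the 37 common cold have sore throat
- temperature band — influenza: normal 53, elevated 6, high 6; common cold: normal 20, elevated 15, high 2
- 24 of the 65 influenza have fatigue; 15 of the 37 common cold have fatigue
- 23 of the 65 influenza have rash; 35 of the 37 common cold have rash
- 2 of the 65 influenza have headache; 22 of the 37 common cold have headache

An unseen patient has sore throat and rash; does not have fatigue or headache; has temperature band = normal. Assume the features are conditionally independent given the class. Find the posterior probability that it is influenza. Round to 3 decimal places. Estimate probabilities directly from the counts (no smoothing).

0.837

influenza: (65/102) × (43/65) × (53/65) × (41/65) × (23/65) × (63/65) ≈ 0.0743606
common cold: (37/102) × (12/37) × (20/37) × (22/37) × (35/37) × (15/37) ≈ 0.0145006
P(influenza | x) = 0.0743606 / 0.0888612 ≈ 0.837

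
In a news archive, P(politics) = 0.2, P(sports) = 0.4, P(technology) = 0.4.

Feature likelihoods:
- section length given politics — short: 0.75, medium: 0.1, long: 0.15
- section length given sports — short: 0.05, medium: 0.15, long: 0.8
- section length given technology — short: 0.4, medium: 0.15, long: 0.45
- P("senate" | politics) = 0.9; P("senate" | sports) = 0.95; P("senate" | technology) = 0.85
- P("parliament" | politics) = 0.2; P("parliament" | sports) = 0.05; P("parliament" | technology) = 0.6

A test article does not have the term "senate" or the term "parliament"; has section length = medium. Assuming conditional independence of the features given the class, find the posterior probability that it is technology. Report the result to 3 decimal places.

politics: 0.2 × 0.1 × (1−0.9) × (1−0.2) = 0.0016
sports: 0.4 × 0.15 × (1−0.95) × (1−0.05) = 0.00285
technology: 0.4 × 0.15 × (1−0.85) × (1−0.6) = 0.0036
P(technology | x) = 0.0036 / 0.00805 ≈ 0.447

0.447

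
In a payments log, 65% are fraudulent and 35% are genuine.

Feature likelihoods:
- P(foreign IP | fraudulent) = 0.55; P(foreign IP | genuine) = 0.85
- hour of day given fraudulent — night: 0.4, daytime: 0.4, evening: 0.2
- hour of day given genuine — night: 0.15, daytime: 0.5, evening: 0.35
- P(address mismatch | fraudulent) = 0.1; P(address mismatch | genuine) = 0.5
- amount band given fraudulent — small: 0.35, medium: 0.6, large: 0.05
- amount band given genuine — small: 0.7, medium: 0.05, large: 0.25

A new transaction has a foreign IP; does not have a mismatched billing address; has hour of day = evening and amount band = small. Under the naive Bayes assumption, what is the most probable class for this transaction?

fraudulent: 0.65 × 0.55 × 0.2 × (1−0.1) × 0.35 = 0.0225225
genuine: 0.35 × 0.85 × 0.35 × (1−0.5) × 0.7 = 0.03644375
Highest score → genuine.

genuine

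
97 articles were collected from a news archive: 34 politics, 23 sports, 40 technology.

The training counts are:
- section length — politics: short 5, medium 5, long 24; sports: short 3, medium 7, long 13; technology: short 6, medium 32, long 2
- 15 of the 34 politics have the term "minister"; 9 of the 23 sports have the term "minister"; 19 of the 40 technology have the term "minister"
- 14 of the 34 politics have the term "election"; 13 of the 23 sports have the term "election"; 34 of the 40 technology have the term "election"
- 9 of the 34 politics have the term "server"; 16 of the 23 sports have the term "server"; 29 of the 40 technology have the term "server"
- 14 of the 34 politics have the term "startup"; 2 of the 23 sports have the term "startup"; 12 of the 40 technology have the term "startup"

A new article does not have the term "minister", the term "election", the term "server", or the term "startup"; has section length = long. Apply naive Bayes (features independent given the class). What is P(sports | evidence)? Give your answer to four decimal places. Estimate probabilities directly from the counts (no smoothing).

politics: (34/97) × (24/34) × (19/34) × (20/34) × (25/34) × (20/34) ≈ 0.0351785
sports: (23/97) × (13/23) × (14/23) × (10/23) × (7/23) × (21/23) ≈ 0.00985611
technology: (40/97) × (2/40) × (21/40) × (6/40) × (11/40) × (28/40) ≈ 0.000312564
P(sports | x) = 0.00985611 / 0.045347174 ≈ 0.2173

0.2173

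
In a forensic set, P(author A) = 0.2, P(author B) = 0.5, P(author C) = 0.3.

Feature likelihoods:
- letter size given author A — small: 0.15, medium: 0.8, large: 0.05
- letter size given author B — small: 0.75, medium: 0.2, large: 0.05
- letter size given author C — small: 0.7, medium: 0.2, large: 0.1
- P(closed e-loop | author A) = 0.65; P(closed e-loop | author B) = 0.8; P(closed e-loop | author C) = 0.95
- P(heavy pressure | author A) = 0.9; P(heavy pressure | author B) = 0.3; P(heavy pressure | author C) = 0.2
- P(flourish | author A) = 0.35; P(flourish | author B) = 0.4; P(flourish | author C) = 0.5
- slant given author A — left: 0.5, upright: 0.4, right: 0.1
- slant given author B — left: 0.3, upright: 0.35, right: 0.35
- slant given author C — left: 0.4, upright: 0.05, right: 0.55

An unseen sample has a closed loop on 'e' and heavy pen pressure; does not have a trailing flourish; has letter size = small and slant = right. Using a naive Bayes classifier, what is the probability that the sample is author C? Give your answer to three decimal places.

author A: 0.2 × 0.15 × 0.65 × 0.9 × (1−0.35) × 0.1 = 0.00114075
author B: 0.5 × 0.75 × 0.8 × 0.3 × (1−0.4) × 0.35 = 0.0189
author C: 0.3 × 0.7 × 0.95 × 0.2 × (1−0.5) × 0.55 = 0.0109725
P(author C | x) = 0.0109725 / 0.03101325 ≈ 0.354

0.354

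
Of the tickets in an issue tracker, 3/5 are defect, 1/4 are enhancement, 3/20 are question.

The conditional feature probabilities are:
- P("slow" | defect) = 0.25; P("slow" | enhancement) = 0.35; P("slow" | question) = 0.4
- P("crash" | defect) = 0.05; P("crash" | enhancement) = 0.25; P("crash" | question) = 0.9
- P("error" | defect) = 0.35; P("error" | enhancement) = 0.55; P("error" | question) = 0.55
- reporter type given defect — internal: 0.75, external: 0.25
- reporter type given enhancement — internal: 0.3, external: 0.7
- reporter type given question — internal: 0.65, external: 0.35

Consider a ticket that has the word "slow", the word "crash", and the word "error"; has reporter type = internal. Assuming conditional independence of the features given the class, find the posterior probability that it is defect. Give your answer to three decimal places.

defect: 0.6 × 0.25 × 0.05 × 0.35 × 0.75 = 0.00196875
enhancement: 0.25 × 0.35 × 0.25 × 0.55 × 0.3 = 0.003609375
question: 0.15 × 0.4 × 0.9 × 0.55 × 0.65 = 0.019305
P(defect | x) = 0.00196875 / 0.024883125 ≈ 0.079

0.079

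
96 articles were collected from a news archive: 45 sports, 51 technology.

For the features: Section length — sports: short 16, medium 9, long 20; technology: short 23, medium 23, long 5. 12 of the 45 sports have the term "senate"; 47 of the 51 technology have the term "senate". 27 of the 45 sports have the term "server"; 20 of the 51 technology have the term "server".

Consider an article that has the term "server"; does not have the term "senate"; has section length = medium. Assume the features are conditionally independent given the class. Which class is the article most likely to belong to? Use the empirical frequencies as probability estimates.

sports

sports: (45/96) × (9/45) × (33/45) × (27/45) = 0.04125
technology: (51/96) × (23/51) × (4/51) × (20/51) ≈ 0.00736896
Highest score → sports.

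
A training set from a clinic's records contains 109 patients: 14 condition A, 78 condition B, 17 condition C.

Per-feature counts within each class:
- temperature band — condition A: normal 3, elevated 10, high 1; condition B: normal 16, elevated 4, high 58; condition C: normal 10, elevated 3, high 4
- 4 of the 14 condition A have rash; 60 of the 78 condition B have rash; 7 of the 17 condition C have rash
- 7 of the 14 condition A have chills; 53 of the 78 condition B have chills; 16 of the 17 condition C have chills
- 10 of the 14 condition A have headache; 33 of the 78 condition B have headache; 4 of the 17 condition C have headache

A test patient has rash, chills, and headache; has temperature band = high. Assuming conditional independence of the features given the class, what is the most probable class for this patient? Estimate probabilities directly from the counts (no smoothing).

condition B

condition A: (14/109) × (1/14) × (4/14) × (7/14) × (10/14) ≈ 0.000936154
condition B: (78/109) × (58/78) × (60/78) × (53/78) × (33/78) ≈ 0.117668
condition C: (17/109) × (4/17) × (7/17) × (16/17) × (4/17) ≈ 0.0033463
Highest score → condition B.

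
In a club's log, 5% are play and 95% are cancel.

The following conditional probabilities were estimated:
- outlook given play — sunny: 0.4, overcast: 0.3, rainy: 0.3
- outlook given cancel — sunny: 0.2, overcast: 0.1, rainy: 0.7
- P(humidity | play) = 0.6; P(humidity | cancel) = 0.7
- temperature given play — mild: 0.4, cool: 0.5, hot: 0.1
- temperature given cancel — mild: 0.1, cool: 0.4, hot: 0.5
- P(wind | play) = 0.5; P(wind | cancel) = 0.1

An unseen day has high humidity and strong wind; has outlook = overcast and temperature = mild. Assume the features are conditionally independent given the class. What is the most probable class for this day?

play: 0.05 × 0.3 × 0.6 × 0.4 × 0.5 = 0.0018
cancel: 0.95 × 0.1 × 0.7 × 0.1 × 0.1 = 0.000665
Highest score → play.

play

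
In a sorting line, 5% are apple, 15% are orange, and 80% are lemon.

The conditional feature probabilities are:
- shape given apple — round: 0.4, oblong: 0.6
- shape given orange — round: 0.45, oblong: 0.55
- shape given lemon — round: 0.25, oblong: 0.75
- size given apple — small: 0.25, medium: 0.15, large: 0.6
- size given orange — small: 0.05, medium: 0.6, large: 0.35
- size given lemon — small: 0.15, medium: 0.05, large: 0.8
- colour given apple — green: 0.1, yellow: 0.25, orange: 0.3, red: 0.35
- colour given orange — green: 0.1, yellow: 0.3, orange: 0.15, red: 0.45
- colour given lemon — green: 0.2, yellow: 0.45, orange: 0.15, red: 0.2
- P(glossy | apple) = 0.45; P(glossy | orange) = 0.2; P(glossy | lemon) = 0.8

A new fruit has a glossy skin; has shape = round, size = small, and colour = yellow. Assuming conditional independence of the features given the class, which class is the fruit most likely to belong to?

lemon

apple: 0.05 × 0.4 × 0.25 × 0.25 × 0.45 = 0.0005625
orange: 0.15 × 0.45 × 0.05 × 0.3 × 0.2 = 0.0002025
lemon: 0.8 × 0.25 × 0.15 × 0.45 × 0.8 = 0.0108
Highest score → lemon.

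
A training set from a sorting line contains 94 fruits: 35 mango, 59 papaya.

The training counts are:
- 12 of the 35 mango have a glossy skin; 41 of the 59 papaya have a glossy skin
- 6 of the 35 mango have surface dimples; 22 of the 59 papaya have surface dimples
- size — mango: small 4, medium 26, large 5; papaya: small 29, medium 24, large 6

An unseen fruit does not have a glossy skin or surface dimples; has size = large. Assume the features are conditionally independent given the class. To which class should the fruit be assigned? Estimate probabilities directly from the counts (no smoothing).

mango

mango: (35/94) × (23/35) × (29/35) × (5/35) ≈ 0.0289622
papaya: (59/94) × (18/59) × (37/59) × (6/59) ≈ 0.0122122
Highest score → mango.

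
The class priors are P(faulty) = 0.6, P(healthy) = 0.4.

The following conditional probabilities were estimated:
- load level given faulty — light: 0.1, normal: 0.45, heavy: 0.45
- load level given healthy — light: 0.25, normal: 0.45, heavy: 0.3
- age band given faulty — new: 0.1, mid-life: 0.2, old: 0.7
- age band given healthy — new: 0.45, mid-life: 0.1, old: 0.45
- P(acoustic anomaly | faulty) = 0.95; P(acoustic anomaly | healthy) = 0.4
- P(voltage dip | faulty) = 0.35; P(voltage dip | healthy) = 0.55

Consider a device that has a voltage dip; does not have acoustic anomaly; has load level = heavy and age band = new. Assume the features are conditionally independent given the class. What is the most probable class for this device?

healthy

faulty: 0.6 × 0.45 × 0.1 × (1−0.95) × 0.35 = 0.0004725
healthy: 0.4 × 0.3 × 0.45 × (1−0.4) × 0.55 = 0.01782
Highest score → healthy.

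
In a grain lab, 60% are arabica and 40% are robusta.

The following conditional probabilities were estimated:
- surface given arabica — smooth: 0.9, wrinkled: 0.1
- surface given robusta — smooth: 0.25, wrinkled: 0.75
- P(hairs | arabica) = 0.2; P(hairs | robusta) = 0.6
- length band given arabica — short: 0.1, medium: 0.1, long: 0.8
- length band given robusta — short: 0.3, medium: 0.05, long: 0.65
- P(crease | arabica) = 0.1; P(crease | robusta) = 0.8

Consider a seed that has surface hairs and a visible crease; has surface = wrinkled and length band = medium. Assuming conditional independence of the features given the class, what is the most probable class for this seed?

robusta

arabica: 0.6 × 0.1 × 0.2 × 0.1 × 0.1 = 0.00012
robusta: 0.4 × 0.75 × 0.6 × 0.05 × 0.8 = 0.0072
Highest score → robusta.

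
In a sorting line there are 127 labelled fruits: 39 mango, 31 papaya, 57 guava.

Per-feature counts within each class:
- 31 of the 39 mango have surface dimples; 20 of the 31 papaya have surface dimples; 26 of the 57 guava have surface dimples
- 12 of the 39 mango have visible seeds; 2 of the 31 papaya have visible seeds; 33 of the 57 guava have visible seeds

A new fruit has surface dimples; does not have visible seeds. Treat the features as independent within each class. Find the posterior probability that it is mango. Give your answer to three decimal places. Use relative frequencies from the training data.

0.420

mango: (39/127) × (31/39) × (27/39) ≈ 0.168988
papaya: (31/127) × (20/31) × (29/31) ≈ 0.14732
guava: (57/127) × (26/57) × (24/57) ≈ 0.0861998
P(mango | x) = 0.168988 / 0.4025078 ≈ 0.420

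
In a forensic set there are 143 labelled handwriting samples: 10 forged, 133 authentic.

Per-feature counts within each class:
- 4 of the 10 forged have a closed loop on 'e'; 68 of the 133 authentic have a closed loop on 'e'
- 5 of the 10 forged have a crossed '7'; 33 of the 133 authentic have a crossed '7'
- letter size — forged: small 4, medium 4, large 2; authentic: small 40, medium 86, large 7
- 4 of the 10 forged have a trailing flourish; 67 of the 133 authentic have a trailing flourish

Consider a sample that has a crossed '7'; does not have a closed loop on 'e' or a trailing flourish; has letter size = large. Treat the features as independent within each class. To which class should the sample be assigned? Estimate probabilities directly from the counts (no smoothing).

authentic

forged: (10/143) × (6/10) × (5/10) × (2/10) × (6/10) ≈ 0.00251748
authentic: (133/143) × (65/133) × (33/133) × (7/133) × (66/133) ≈ 0.00294563
Highest score → authentic.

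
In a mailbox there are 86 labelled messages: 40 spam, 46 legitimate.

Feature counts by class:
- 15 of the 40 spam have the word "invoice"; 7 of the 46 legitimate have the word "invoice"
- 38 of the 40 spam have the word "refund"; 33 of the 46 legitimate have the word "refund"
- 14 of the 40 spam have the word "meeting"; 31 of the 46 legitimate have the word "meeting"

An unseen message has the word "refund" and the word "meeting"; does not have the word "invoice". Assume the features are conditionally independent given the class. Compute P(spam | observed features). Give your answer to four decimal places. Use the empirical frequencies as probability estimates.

0.3060

spam: (40/86) × (25/40) × (38/40) × (14/40) ≈ 0.096657
legitimate: (46/86) × (39/46) × (33/46) × (31/46) ≈ 0.219243
P(spam | x) = 0.096657 / 0.3159 ≈ 0.3060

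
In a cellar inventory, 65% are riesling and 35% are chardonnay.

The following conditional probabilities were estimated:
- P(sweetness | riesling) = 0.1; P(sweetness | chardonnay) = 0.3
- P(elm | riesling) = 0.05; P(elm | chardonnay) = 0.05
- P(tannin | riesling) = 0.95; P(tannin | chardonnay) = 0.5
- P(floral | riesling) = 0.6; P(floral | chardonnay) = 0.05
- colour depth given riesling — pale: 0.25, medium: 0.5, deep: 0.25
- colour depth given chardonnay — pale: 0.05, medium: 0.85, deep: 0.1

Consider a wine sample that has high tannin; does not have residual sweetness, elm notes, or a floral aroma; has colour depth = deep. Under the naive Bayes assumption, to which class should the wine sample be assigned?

riesling

riesling: 0.65 × (1−0.1) × (1−0.05) × 0.95 × (1−0.6) × 0.25 = 0.05279625
chardonnay: 0.35 × (1−0.3) × (1−0.05) × 0.5 × (1−0.05) × 0.1 = 0.011055625
Highest score → riesling.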